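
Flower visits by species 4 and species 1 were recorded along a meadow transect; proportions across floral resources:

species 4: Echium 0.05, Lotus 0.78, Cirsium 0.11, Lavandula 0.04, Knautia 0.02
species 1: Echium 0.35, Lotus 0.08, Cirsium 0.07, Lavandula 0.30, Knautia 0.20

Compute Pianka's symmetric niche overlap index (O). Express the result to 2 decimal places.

0.26

Σ p₁ᵢp₂ᵢ = 0.0175 + 0.0624 + 0.0077 + 0.0120 + 0.0040 = 0.1036
Σp_1ᵢ² = 0.05² + 0.78² + 0.11² + 0.04² + 0.02² = 0.0025 + 0.6084 + 0.0121 + 0.0016 + 0.0004 = 0.6250
Σp_2ᵢ² = 0.35² + 0.08² + 0.07² + 0.30² + 0.20² = 0.1225 + 0.0064 + 0.0049 + 0.0900 + 0.0400 = 0.2638
O = 0.1036 / √(0.6250 × 0.2638) = 0.1036 / 0.40605 = 0.2551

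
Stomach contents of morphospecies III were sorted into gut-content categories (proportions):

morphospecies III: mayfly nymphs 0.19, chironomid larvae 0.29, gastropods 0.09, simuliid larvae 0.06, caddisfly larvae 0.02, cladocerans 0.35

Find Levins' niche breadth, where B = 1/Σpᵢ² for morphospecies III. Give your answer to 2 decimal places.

Σpᵢ² = 0.19² + 0.29² + 0.09² + 0.06² + 0.02² + 0.35² = 0.0361 + 0.0841 + 0.0081 + 0.0036 + 0.0004 + 0.1225 = 0.2548
B = 1 / 0.2548 = 3.9246

3.92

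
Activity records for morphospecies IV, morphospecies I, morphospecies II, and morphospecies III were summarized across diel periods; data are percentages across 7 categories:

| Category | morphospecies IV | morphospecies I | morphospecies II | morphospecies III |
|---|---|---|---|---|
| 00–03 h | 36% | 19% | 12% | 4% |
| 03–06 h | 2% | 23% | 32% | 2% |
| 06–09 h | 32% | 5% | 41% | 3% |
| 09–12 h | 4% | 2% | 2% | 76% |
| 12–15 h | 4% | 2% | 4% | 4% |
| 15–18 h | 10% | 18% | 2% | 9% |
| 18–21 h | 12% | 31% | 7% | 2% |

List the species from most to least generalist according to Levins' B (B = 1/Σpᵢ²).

Convert percentages to proportions (divide by 100).
Σp_IVᵢ² = 0.36² + 0.02² + 0.32² + 0.04² + 0.04² + 0.10² + 0.12² = 0.1296 + 0.0004 + 0.1024 + 0.0016 + 0.0016 + 0.0100 + 0.0144 = 0.2600
B_IV = 1 / 0.2600 = 3.8462
Σp_Iᵢ² = 0.19² + 0.23² + 0.05² + 0.02² + 0.02² + 0.18² + 0.31² = 0.0361 + 0.0529 + 0.0025 + 0.0004 + 0.0004 + 0.0324 + 0.0961 = 0.2208
B_I = 1 / 0.2208 = 4.5290
Σp_IIᵢ² = 0.12² + 0.32² + 0.41² + 0.02² + 0.04² + 0.02² + 0.07² = 0.0144 + 0.1024 + 0.1681 + 0.0004 + 0.0016 + 0.0004 + 0.0049 = 0.2922
B_II = 1 / 0.2922 = 3.4223
Σp_IIIᵢ² = 0.04² + 0.02² + 0.03² + 0.76² + 0.04² + 0.09² + 0.02² = 0.0016 + 0.0004 + 0.0009 + 0.5776 + 0.0016 + 0.0081 + 0.0004 = 0.5906
B_III = 1 / 0.5906 = 1.6932
Ranking by B (broadest → narrowest): morphospecies I (4.53) > morphospecies IV (3.85) > morphospecies II (3.42) > morphospecies III (1.69)

morphospecies I > morphospecies IV > morphospecies II > morphospecies III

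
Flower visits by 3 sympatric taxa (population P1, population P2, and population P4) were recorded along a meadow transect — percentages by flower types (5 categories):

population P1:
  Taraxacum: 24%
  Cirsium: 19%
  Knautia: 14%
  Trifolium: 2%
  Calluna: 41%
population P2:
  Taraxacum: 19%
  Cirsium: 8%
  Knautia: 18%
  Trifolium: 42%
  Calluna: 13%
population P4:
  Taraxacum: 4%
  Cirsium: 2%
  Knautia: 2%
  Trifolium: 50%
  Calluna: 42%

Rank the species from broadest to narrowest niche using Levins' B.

population P2 > population P1 > population P4

Convert percentages to proportions (divide by 100).
Σp_P1ᵢ² = 0.24² + 0.19² + 0.14² + 0.02² + 0.41² = 0.0576 + 0.0361 + 0.0196 + 0.0004 + 0.1681 = 0.2818
B_P1 = 1 / 0.2818 = 3.5486
Σp_P2ᵢ² = 0.19² + 0.08² + 0.18² + 0.42² + 0.13² = 0.0361 + 0.0064 + 0.0324 + 0.1764 + 0.0169 = 0.2682
B_P2 = 1 / 0.2682 = 3.7286
Σp_P4ᵢ² = 0.04² + 0.02² + 0.02² + 0.50² + 0.42² = 0.0016 + 0.0004 + 0.0004 + 0.2500 + 0.1764 = 0.4288
B_P4 = 1 / 0.4288 = 2.3321
Ranking by B (broadest → narrowest): population P2 (3.73) > population P1 (3.55) > population P4 (2.33)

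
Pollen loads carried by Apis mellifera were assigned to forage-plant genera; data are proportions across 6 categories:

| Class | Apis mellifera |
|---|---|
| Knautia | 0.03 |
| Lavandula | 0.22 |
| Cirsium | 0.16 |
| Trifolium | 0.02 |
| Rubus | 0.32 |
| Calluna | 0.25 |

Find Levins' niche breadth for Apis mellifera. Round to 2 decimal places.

4.16

Σpᵢ² = 0.03² + 0.22² + 0.16² + 0.02² + 0.32² + 0.25² = 0.0009 + 0.0484 + 0.0256 + 0.0004 + 0.1024 + 0.0625 = 0.2402
B = 1 / 0.2402 = 4.1632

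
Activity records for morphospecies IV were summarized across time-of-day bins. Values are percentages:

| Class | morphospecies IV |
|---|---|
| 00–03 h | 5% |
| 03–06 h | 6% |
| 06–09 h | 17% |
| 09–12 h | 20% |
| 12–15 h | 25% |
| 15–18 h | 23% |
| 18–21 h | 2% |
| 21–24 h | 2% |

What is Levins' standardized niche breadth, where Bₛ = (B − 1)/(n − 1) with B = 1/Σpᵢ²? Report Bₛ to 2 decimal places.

0.60

Convert percentages to proportions (divide by 100).
Σpᵢ² = 0.05² + 0.06² + 0.17² + 0.20² + 0.25² + 0.23² + 0.02² + 0.02² = 0.0025 + 0.0036 + 0.0289 + 0.0400 + 0.0625 + 0.0529 + 0.0004 + 0.0004 = 0.1912
B = 1 / 0.1912 = 5.2301
Bₛ = (B − 1)/(n − 1) = (5.2301 − 1)/(8 − 1) = 4.2301/7 = 0.6043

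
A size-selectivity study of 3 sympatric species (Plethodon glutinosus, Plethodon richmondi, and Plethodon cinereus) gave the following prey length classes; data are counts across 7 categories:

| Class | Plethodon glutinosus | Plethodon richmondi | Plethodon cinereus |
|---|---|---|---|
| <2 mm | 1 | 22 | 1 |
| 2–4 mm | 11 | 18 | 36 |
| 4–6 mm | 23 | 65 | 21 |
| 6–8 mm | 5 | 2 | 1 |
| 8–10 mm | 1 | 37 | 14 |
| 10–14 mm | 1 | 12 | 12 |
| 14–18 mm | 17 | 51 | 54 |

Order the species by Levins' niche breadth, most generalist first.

Plethodon richmondi > Plethodon cinereus > Plethodon glutinosus

Proportions for Plethodon glutinosus (n=59): 1/59=0.0169, 11/59=0.1864, 23/59=0.3898, 5/59=0.0847, 1/59=0.0169, 1/59=0.0169, 17/59=0.2881
Proportions for Plethodon richmondi (n=207): 22/207=0.1063, 18/207=0.0870, 65/207=0.3140, 2/207=0.0097, 37/207=0.1787, 12/207=0.0580, 51/207=0.2464
Proportions for Plethodon cinereus (n=139): 1/139=0.0072, 36/139=0.2590, 21/139=0.1511, 1/139=0.0072, 14/139=0.1007, 12/139=0.0863, 54/139=0.3885
Σp_glutᵢ² = 0.0169² + 0.1864² + 0.3898² + 0.0847² + 0.0169² + 0.0169² + 0.2881² = 0.000286 + 0.034745 + 0.151944 + 0.007174 + 0.000286 + 0.000286 + 0.083002 = 0.277723
B_glut = 1 / 0.277723 = 3.6007
Σp_richᵢ² = 0.1063² + 0.0870² + 0.3140² + 0.0097² + 0.1787² + 0.0580² + 0.2464² = 0.011300 + 0.007569 + 0.098596 + 0.000094 + 0.031934 + 0.003364 + 0.060713 = 0.213570
B_rich = 1 / 0.213570 = 4.6823
Σp_cineᵢ² = 0.0072² + 0.2590² + 0.1511² + 0.0072² + 0.1007² + 0.0863² + 0.3885² = 0.000052 + 0.067081 + 0.022831 + 0.000052 + 0.010140 + 0.007448 + 0.150932 = 0.258536
B_cine = 1 / 0.258536 = 3.8679
Ranking by B (broadest → narrowest): Plethodon richmondi (4.68) > Plethodon cinereus (3.87) > Plethodon glutinosus (3.60)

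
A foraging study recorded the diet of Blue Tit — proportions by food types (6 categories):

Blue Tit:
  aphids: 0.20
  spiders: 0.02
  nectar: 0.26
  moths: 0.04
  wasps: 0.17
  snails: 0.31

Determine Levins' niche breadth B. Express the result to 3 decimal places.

4.263

Σpᵢ² = 0.20² + 0.02² + 0.26² + 0.04² + 0.17² + 0.31² = 0.0400 + 0.0004 + 0.0676 + 0.0016 + 0.0289 + 0.0961 = 0.2346
B = 1 / 0.2346 = 4.26257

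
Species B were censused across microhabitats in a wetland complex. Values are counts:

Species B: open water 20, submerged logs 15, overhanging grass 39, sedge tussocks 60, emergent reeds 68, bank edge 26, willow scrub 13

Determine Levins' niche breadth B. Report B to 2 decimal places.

Proportions for Species B (n=241): 20/241=0.0830, 15/241=0.0622, 39/241=0.1618, 60/241=0.2490, 68/241=0.2822, 26/241=0.1079, 13/241=0.0539
Σpᵢ² = 0.0830² + 0.0622² + 0.1618² + 0.2490² + 0.2822² + 0.1079² + 0.0539² = 0.006889 + 0.003869 + 0.026179 + 0.062001 + 0.079637 + 0.011642 + 0.002905 = 0.193122
B = 1 / 0.193122 = 5.1781

5.18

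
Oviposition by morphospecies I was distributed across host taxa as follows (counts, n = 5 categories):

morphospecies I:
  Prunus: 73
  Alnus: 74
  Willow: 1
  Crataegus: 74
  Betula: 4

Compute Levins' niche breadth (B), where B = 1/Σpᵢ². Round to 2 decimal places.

3.13

Proportions for morphospecies I (n=226): 73/226=0.3230, 74/226=0.3274, 1/226=0.0044, 74/226=0.3274, 4/226=0.0177
Σpᵢ² = 0.3230² + 0.3274² + 0.0044² + 0.3274² + 0.0177² = 0.104329 + 0.107191 + 0.000019 + 0.107191 + 0.000313 = 0.319043
B = 1 / 0.319043 = 3.1344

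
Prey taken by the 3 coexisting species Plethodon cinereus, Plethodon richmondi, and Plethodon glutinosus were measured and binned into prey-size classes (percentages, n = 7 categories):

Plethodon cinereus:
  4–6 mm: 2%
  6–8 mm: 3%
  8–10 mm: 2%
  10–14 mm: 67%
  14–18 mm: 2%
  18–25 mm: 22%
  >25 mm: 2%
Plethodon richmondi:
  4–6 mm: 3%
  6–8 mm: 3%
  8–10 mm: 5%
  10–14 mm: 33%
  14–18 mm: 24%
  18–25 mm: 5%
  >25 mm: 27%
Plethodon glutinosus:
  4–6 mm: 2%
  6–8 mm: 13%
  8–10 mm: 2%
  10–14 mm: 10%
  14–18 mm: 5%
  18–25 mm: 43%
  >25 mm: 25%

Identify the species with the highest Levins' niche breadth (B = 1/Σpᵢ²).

Convert percentages to proportions (divide by 100).
Σp_cineᵢ² = 0.02² + 0.03² + 0.02² + 0.67² + 0.02² + 0.22² + 0.02² = 0.0004 + 0.0009 + 0.0004 + 0.4489 + 0.0004 + 0.0484 + 0.0004 = 0.4998
B_cine = 1 / 0.4998 = 2.0008
Σp_richᵢ² = 0.03² + 0.03² + 0.05² + 0.33² + 0.24² + 0.05² + 0.27² = 0.0009 + 0.0009 + 0.0025 + 0.1089 + 0.0576 + 0.0025 + 0.0729 = 0.2462
B_rich = 1 / 0.2462 = 4.0617
Σp_glutᵢ² = 0.02² + 0.13² + 0.02² + 0.10² + 0.05² + 0.43² + 0.25² = 0.0004 + 0.0169 + 0.0004 + 0.0100 + 0.0025 + 0.1849 + 0.0625 = 0.2776
B_glut = 1 / 0.2776 = 3.6023
Highest B → broadest niche (most generalist): Plethodon richmondi (B = 4.06).

Plethodon richmondi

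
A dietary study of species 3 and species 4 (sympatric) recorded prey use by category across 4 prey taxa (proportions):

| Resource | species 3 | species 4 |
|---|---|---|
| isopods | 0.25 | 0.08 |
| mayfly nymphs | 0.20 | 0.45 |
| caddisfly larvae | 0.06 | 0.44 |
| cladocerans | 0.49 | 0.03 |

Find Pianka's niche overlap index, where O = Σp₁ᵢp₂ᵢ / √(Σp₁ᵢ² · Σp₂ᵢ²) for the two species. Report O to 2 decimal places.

0.40

Σ p₁ᵢp₂ᵢ = 0.0200 + 0.0900 + 0.0264 + 0.0147 = 0.1511
Σp_1ᵢ² = 0.25² + 0.20² + 0.06² + 0.49² = 0.0625 + 0.0400 + 0.0036 + 0.2401 = 0.3462
Σp_2ᵢ² = 0.08² + 0.45² + 0.44² + 0.03² = 0.0064 + 0.2025 + 0.1936 + 0.0009 = 0.4034
O = 0.1511 / √(0.3462 × 0.4034) = 0.1511 / 0.37371 = 0.4043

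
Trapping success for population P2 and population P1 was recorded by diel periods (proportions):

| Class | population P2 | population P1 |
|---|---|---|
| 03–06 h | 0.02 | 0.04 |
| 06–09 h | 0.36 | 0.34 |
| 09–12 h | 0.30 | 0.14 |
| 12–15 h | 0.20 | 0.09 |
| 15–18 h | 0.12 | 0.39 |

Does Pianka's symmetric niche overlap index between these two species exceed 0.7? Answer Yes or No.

Σ p₁ᵢp₂ᵢ = 0.0008 + 0.1224 + 0.0420 + 0.0180 + 0.0468 = 0.2300
Σp_1ᵢ² = 0.02² + 0.36² + 0.30² + 0.20² + 0.12² = 0.0004 + 0.1296 + 0.0900 + 0.0400 + 0.0144 = 0.2744
Σp_2ᵢ² = 0.04² + 0.34² + 0.14² + 0.09² + 0.39² = 0.0016 + 0.1156 + 0.0196 + 0.0081 + 0.1521 = 0.2970
O = 0.2300 / √(0.2744 × 0.2970) = 0.2300 / 0.28548 = 0.8057
O = 0.8057 > 0.7 → Yes.

Yes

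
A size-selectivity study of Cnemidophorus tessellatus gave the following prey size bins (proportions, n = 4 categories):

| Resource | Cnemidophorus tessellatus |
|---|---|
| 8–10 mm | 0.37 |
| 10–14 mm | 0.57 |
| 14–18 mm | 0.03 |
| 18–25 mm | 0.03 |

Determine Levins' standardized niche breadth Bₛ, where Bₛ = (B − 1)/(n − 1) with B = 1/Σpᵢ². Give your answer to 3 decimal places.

0.386

Σpᵢ² = 0.37² + 0.57² + 0.03² + 0.03² = 0.1369 + 0.3249 + 0.0009 + 0.0009 = 0.4636
B = 1 / 0.4636 = 2.15703
Bₛ = (B − 1)/(n − 1) = (2.15703 − 1)/(4 − 1) = 1.15703/3 = 0.38568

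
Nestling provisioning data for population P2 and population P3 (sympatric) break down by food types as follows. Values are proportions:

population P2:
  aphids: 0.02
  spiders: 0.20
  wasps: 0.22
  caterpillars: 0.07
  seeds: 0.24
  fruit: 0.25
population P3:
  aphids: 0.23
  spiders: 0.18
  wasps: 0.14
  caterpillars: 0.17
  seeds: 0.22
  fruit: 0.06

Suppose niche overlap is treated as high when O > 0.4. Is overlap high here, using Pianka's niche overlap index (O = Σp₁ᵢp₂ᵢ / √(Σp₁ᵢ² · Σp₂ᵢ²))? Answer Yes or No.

Yes

Σ p₁ᵢp₂ᵢ = 0.0046 + 0.0360 + 0.0308 + 0.0119 + 0.0528 + 0.0150 = 0.1511
Σp_1ᵢ² = 0.02² + 0.20² + 0.22² + 0.07² + 0.24² + 0.25² = 0.0004 + 0.0400 + 0.0484 + 0.0049 + 0.0576 + 0.0625 = 0.2138
Σp_2ᵢ² = 0.23² + 0.18² + 0.14² + 0.17² + 0.22² + 0.06² = 0.0529 + 0.0324 + 0.0196 + 0.0289 + 0.0484 + 0.0036 = 0.1858
O = 0.1511 / √(0.2138 × 0.1858) = 0.1511 / 0.19931 = 0.7581
O = 0.7581 > 0.4 → Yes.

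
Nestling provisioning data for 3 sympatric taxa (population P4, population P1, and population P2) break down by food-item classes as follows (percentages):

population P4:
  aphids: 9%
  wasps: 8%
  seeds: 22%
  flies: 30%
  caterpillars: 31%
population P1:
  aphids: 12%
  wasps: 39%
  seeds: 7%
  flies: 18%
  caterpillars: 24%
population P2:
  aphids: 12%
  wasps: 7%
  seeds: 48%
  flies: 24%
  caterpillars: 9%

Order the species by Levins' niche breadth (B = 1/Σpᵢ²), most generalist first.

population P4 > population P1 > population P2

Convert percentages to proportions (divide by 100).
Σp_P4ᵢ² = 0.09² + 0.08² + 0.22² + 0.30² + 0.31² = 0.0081 + 0.0064 + 0.0484 + 0.0900 + 0.0961 = 0.2490
B_P4 = 1 / 0.2490 = 4.0161
Σp_P1ᵢ² = 0.12² + 0.39² + 0.07² + 0.18² + 0.24² = 0.0144 + 0.1521 + 0.0049 + 0.0324 + 0.0576 = 0.2614
B_P1 = 1 / 0.2614 = 3.8256
Σp_P2ᵢ² = 0.12² + 0.07² + 0.48² + 0.24² + 0.09² = 0.0144 + 0.0049 + 0.2304 + 0.0576 + 0.0081 = 0.3154
B_P2 = 1 / 0.3154 = 3.1706
Ranking by B (broadest → narrowest): population P4 (4.02) > population P1 (3.83) > population P2 (3.17)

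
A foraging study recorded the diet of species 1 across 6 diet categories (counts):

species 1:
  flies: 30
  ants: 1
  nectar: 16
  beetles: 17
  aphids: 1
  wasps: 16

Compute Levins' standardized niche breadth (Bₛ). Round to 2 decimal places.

0.57

Proportions for species 1 (n=81): 30/81=0.3704, 1/81=0.0123, 16/81=0.1975, 17/81=0.2099, 1/81=0.0123, 16/81=0.1975
Σpᵢ² = 0.3704² + 0.0123² + 0.1975² + 0.2099² + 0.0123² + 0.1975² = 0.137196 + 0.000151 + 0.039006 + 0.044058 + 0.000151 + 0.039006 = 0.259568
B = 1 / 0.259568 = 3.8526
Bₛ = (B − 1)/(n − 1) = (3.8526 − 1)/(6 − 1) = 2.8526/5 = 0.5705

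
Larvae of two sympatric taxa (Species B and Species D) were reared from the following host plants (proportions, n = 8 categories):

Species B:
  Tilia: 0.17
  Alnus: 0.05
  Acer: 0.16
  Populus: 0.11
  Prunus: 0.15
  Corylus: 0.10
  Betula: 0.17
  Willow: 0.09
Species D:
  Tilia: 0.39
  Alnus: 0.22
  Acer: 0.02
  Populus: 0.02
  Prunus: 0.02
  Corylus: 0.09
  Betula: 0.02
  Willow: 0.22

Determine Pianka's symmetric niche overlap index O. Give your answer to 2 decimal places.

0.62

Σ p₁ᵢp₂ᵢ = 0.0663 + 0.0110 + 0.0032 + 0.0022 + 0.0030 + 0.0090 + 0.0034 + 0.0198 = 0.1179
Σp_1ᵢ² = 0.17² + 0.05² + 0.16² + 0.11² + 0.15² + 0.10² + 0.17² + 0.09² = 0.0289 + 0.0025 + 0.0256 + 0.0121 + 0.0225 + 0.0100 + 0.0289 + 0.0081 = 0.1386
Σp_2ᵢ² = 0.39² + 0.22² + 0.02² + 0.02² + 0.02² + 0.09² + 0.02² + 0.22² = 0.1521 + 0.0484 + 0.0004 + 0.0004 + 0.0004 + 0.0081 + 0.0004 + 0.0484 = 0.2586
O = 0.1179 / √(0.1386 × 0.2586) = 0.1179 / 0.18932 = 0.6228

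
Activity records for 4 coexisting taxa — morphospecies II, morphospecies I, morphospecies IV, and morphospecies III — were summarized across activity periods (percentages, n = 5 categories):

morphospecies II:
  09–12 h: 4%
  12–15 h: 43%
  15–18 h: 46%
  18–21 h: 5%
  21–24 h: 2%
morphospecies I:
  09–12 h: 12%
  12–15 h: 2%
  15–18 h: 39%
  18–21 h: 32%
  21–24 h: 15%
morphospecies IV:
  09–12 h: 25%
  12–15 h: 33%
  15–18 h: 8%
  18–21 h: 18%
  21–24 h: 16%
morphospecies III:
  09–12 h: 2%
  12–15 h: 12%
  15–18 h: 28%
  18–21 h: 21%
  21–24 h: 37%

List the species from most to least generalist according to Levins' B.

morphospecies IV > morphospecies III > morphospecies I > morphospecies II

Convert percentages to proportions (divide by 100).
Σp_IIᵢ² = 0.04² + 0.43² + 0.46² + 0.05² + 0.02² = 0.0016 + 0.1849 + 0.2116 + 0.0025 + 0.0004 = 0.4010
B_II = 1 / 0.4010 = 2.4938
Σp_Iᵢ² = 0.12² + 0.02² + 0.39² + 0.32² + 0.15² = 0.0144 + 0.0004 + 0.1521 + 0.1024 + 0.0225 = 0.2918
B_I = 1 / 0.2918 = 3.4270
Σp_IVᵢ² = 0.25² + 0.33² + 0.08² + 0.18² + 0.16² = 0.0625 + 0.1089 + 0.0064 + 0.0324 + 0.0256 = 0.2358
B_IV = 1 / 0.2358 = 4.2409
Σp_IIIᵢ² = 0.02² + 0.12² + 0.28² + 0.21² + 0.37² = 0.0004 + 0.0144 + 0.0784 + 0.0441 + 0.1369 = 0.2742
B_III = 1 / 0.2742 = 3.6470
Ranking by B (broadest → narrowest): morphospecies IV (4.24) > morphospecies III (3.65) > morphospecies I (3.43) > morphospecies II (2.49)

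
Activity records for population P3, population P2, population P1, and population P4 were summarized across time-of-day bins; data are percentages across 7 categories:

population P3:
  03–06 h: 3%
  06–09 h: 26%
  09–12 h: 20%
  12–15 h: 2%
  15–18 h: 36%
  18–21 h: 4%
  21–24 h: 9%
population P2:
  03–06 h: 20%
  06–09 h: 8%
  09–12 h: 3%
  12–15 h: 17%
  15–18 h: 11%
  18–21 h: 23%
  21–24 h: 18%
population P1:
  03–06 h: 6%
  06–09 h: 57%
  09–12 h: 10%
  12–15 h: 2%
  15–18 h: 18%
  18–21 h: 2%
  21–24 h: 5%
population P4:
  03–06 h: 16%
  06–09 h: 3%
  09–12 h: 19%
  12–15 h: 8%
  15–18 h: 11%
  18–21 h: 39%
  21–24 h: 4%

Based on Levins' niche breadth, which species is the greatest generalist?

population P2

Convert percentages to proportions (divide by 100).
Σp_P3ᵢ² = 0.03² + 0.26² + 0.20² + 0.02² + 0.36² + 0.04² + 0.09² = 0.0009 + 0.0676 + 0.0400 + 0.0004 + 0.1296 + 0.0016 + 0.0081 = 0.2482
B_P3 = 1 / 0.2482 = 4.0290
Σp_P2ᵢ² = 0.20² + 0.08² + 0.03² + 0.17² + 0.11² + 0.23² + 0.18² = 0.0400 + 0.0064 + 0.0009 + 0.0289 + 0.0121 + 0.0529 + 0.0324 = 0.1736
B_P2 = 1 / 0.1736 = 5.7604
Σp_P1ᵢ² = 0.06² + 0.57² + 0.10² + 0.02² + 0.18² + 0.02² + 0.05² = 0.0036 + 0.3249 + 0.0100 + 0.0004 + 0.0324 + 0.0004 + 0.0025 = 0.3742
B_P1 = 1 / 0.3742 = 2.6724
Σp_P4ᵢ² = 0.16² + 0.03² + 0.19² + 0.08² + 0.11² + 0.39² + 0.04² = 0.0256 + 0.0009 + 0.0361 + 0.0064 + 0.0121 + 0.1521 + 0.0016 = 0.2348
B_P4 = 1 / 0.2348 = 4.2589
Highest B → broadest niche (most generalist): population P2 (B = 5.76).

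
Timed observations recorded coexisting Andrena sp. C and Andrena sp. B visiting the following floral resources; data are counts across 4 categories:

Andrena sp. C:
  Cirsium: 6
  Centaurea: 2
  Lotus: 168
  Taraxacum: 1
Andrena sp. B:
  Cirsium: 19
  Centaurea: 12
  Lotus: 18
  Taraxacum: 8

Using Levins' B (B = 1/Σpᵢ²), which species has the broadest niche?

Proportions for Andrena sp. C (n=177): 6/177=0.0339, 2/177=0.0113, 168/177=0.9492, 1/177=0.0056
Proportions for Andrena sp. B (n=57): 19/57=0.3333, 12/57=0.2105, 18/57=0.3158, 8/57=0.1404
Σp_Cᵢ² = 0.0339² + 0.0113² + 0.9492² + 0.0056² = 0.001149 + 0.000128 + 0.900981 + 0.000031 = 0.902289
B_C = 1 / 0.902289 = 1.1083
Σp_Bᵢ² = 0.3333² + 0.2105² + 0.3158² + 0.1404² = 0.111089 + 0.044310 + 0.099730 + 0.019712 = 0.274841
B_B = 1 / 0.274841 = 3.6385
Highest B → broadest niche (most generalist): Andrena sp. B (B = 3.64).

Andrena sp. B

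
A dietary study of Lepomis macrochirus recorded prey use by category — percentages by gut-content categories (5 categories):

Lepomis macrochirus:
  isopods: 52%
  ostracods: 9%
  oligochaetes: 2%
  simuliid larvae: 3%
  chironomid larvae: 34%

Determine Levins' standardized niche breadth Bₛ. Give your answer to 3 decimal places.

Convert percentages to proportions (divide by 100).
Σpᵢ² = 0.52² + 0.09² + 0.02² + 0.03² + 0.34² = 0.2704 + 0.0081 + 0.0004 + 0.0009 + 0.1156 = 0.3954
B = 1 / 0.3954 = 2.52908
Bₛ = (B − 1)/(n − 1) = (2.52908 − 1)/(5 − 1) = 1.52908/4 = 0.38227

0.382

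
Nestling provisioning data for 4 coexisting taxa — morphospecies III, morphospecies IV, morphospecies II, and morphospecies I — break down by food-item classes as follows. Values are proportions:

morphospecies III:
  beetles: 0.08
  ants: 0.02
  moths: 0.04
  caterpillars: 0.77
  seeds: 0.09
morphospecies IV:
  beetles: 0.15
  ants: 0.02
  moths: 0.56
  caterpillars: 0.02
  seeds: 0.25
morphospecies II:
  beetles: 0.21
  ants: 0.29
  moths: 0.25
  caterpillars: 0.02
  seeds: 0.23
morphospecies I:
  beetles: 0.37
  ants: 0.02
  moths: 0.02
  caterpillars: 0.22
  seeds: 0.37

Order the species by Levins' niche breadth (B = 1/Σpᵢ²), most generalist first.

Σp_IIIᵢ² = 0.08² + 0.02² + 0.04² + 0.77² + 0.09² = 0.0064 + 0.0004 + 0.0016 + 0.5929 + 0.0081 = 0.6094
B_III = 1 / 0.6094 = 1.6410
Σp_IVᵢ² = 0.15² + 0.02² + 0.56² + 0.02² + 0.25² = 0.0225 + 0.0004 + 0.3136 + 0.0004 + 0.0625 = 0.3994
B_IV = 1 / 0.3994 = 2.5038
Σp_IIᵢ² = 0.21² + 0.29² + 0.25² + 0.02² + 0.23² = 0.0441 + 0.0841 + 0.0625 + 0.0004 + 0.0529 = 0.2440
B_II = 1 / 0.2440 = 4.0984
Σp_Iᵢ² = 0.37² + 0.02² + 0.02² + 0.22² + 0.37² = 0.1369 + 0.0004 + 0.0004 + 0.0484 + 0.1369 = 0.3230
B_I = 1 / 0.3230 = 3.0960
Ranking by B (broadest → narrowest): morphospecies II (4.10) > morphospecies I (3.10) > morphospecies IV (2.50) > morphospecies III (1.64)

morphospecies II > morphospecies I > morphospecies IV > morphospecies III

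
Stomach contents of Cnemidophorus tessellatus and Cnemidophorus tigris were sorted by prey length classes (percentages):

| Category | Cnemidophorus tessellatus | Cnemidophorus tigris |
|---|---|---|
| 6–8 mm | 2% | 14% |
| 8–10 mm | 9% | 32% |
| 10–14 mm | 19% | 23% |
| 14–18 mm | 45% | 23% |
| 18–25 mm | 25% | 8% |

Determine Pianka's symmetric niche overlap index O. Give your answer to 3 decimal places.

Convert percentages to proportions (divide by 100).
Σ p₁ᵢp₂ᵢ = 0.0028 + 0.0288 + 0.0437 + 0.1035 + 0.0200 = 0.1988
Σp_1ᵢ² = 0.02² + 0.09² + 0.19² + 0.45² + 0.25² = 0.0004 + 0.0081 + 0.0361 + 0.2025 + 0.0625 = 0.3096
Σp_2ᵢ² = 0.14² + 0.32² + 0.23² + 0.23² + 0.08² = 0.0196 + 0.1024 + 0.0529 + 0.0529 + 0.0064 = 0.2342
O = 0.1988 / √(0.3096 × 0.2342) = 0.1988 / 0.269274 = 0.73828

0.738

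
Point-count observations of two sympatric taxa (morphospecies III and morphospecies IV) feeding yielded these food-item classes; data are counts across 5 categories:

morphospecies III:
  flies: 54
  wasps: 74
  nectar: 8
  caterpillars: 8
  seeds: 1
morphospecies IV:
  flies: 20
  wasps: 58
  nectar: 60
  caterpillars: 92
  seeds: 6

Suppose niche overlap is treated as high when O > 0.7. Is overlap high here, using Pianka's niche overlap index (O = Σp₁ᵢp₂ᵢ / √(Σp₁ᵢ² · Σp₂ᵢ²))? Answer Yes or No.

No

Proportions for morphospecies III (n=145): 54/145=0.3724, 74/145=0.5103, 8/145=0.0552, 8/145=0.0552, 1/145=0.0069
Proportions for morphospecies IV (n=236): 20/236=0.0847, 58/236=0.2458, 60/236=0.2542, 92/236=0.3898, 6/236=0.0254
Σ p₁ᵢp₂ᵢ = 0.031542 + 0.125432 + 0.014032 + 0.021517 + 0.000175 = 0.192698
Σp_1ᵢ² = 0.3724² + 0.5103² + 0.0552² + 0.0552² + 0.0069² = 0.138682 + 0.260406 + 0.003047 + 0.003047 + 0.000048 = 0.405230
Σp_2ᵢ² = 0.0847² + 0.2458² + 0.2542² + 0.3898² + 0.0254² = 0.007174 + 0.060418 + 0.064618 + 0.151944 + 0.000645 = 0.284799
O = 0.192698 / √(0.405230 × 0.284799) = 0.192698 / 0.3397191 = 0.5672
O = 0.5672 < 0.7 → No.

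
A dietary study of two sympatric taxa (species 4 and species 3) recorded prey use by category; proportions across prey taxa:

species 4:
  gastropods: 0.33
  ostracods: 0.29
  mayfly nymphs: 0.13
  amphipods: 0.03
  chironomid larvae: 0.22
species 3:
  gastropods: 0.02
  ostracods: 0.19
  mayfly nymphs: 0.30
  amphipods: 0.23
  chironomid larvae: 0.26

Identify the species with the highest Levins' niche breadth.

species 3

Σp_4ᵢ² = 0.33² + 0.29² + 0.13² + 0.03² + 0.22² = 0.1089 + 0.0841 + 0.0169 + 0.0009 + 0.0484 = 0.2592
B_4 = 1 / 0.2592 = 3.8580
Σp_3ᵢ² = 0.02² + 0.19² + 0.30² + 0.23² + 0.26² = 0.0004 + 0.0361 + 0.0900 + 0.0529 + 0.0676 = 0.2470
B_3 = 1 / 0.2470 = 4.0486
Highest B → broadest niche (most generalist): species 3 (B = 4.05).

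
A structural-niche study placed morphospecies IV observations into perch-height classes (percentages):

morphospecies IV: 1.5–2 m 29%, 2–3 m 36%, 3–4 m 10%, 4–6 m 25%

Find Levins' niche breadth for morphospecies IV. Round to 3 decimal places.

Convert percentages to proportions (divide by 100).
Σpᵢ² = 0.29² + 0.36² + 0.10² + 0.25² = 0.0841 + 0.1296 + 0.0100 + 0.0625 = 0.2862
B = 1 / 0.2862 = 3.49406

3.494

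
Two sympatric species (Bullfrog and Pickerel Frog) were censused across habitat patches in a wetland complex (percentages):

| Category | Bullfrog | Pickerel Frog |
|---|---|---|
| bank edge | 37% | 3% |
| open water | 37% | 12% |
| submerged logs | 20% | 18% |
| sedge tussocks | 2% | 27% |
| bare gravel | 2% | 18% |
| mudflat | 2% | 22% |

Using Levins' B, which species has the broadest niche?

Convert percentages to proportions (divide by 100).
Σp_Bullᵢ² = 0.37² + 0.37² + 0.20² + 0.02² + 0.02² + 0.02² = 0.1369 + 0.1369 + 0.0400 + 0.0004 + 0.0004 + 0.0004 = 0.3150
B_Bull = 1 / 0.3150 = 3.1746
Σp_Frogᵢ² = 0.03² + 0.12² + 0.18² + 0.27² + 0.18² + 0.22² = 0.0009 + 0.0144 + 0.0324 + 0.0729 + 0.0324 + 0.0484 = 0.2014
B_Frog = 1 / 0.2014 = 4.9652
Highest B → broadest niche (most generalist): Pickerel Frog (B = 4.97).

Pickerel Frog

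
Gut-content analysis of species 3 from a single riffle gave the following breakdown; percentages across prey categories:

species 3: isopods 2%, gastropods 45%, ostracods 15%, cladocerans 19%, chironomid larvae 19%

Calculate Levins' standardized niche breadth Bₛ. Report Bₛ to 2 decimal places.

Convert percentages to proportions (divide by 100).
Σpᵢ² = 0.02² + 0.45² + 0.15² + 0.19² + 0.19² = 0.0004 + 0.2025 + 0.0225 + 0.0361 + 0.0361 = 0.2976
B = 1 / 0.2976 = 3.3602
Bₛ = (B − 1)/(n − 1) = (3.3602 − 1)/(5 − 1) = 2.3602/4 = 0.5901

0.59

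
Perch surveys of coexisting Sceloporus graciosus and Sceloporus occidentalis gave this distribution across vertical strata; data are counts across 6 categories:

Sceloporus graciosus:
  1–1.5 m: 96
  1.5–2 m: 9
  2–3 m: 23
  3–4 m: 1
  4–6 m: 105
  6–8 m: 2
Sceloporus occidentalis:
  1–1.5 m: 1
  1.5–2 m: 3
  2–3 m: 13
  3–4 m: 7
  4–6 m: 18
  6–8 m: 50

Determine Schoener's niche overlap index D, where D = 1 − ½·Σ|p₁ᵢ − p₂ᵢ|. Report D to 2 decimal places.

0.35

Proportions for Sceloporus graciosus (n=236): 96/236=0.4068, 9/236=0.0381, 23/236=0.0975, 1/236=0.0042, 105/236=0.4449, 2/236=0.0085
Proportions for Sceloporus occidentalis (n=92): 1/92=0.0109, 3/92=0.0326, 13/92=0.1413, 7/92=0.0761, 18/92=0.1957, 50/92=0.5435
Σ|p₁ᵢ − p₂ᵢ| = 0.3959 + 0.0055 + 0.0438 + 0.0719 + 0.2492 + 0.5350 = 1.3013
D = 1 − ½ × 1.3013 = 1 − 0.65065 = 0.34935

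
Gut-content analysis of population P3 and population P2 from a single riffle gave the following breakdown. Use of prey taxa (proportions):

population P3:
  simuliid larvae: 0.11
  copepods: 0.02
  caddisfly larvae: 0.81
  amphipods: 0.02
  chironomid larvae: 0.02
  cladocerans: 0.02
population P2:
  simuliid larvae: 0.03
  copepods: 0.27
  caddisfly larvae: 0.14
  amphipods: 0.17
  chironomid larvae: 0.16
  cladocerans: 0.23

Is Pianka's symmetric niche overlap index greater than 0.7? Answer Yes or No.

Σ p₁ᵢp₂ᵢ = 0.0033 + 0.0054 + 0.1134 + 0.0034 + 0.0032 + 0.0046 = 0.1333
Σp_1ᵢ² = 0.11² + 0.02² + 0.81² + 0.02² + 0.02² + 0.02² = 0.0121 + 0.0004 + 0.6561 + 0.0004 + 0.0004 + 0.0004 = 0.6698
Σp_2ᵢ² = 0.03² + 0.27² + 0.14² + 0.17² + 0.16² + 0.23² = 0.0009 + 0.0729 + 0.0196 + 0.0289 + 0.0256 + 0.0529 = 0.2008
O = 0.1333 / √(0.6698 × 0.2008) = 0.1333 / 0.36674 = 0.3635
O = 0.3635 < 0.7 → No.

No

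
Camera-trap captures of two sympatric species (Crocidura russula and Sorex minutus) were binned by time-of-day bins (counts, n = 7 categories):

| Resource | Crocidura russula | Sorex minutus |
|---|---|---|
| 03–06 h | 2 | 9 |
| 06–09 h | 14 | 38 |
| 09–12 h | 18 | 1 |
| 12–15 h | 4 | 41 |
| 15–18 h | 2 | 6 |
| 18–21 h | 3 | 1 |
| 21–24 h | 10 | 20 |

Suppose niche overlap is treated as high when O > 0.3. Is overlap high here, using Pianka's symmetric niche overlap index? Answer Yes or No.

Proportions for Crocidura russula (n=53): 2/53=0.0377, 14/53=0.2642, 18/53=0.3396, 4/53=0.0755, 2/53=0.0377, 3/53=0.0566, 10/53=0.1887
Proportions for Sorex minutus (n=116): 9/116=0.0776, 38/116=0.3276, 1/116=0.0086, 41/116=0.3534, 6/116=0.0517, 1/116=0.0086, 20/116=0.1724
Σ p₁ᵢp₂ᵢ = 0.002926 + 0.086552 + 0.002921 + 0.026682 + 0.001949 + 0.000487 + 0.032532 = 0.154049
Σp_1ᵢ² = 0.0377² + 0.2642² + 0.3396² + 0.0755² + 0.0377² + 0.0566² + 0.1887² = 0.001421 + 0.069802 + 0.115328 + 0.005700 + 0.001421 + 0.003204 + 0.035608 = 0.232484
Σp_2ᵢ² = 0.0776² + 0.3276² + 0.0086² + 0.3534² + 0.0517² + 0.0086² + 0.1724² = 0.006022 + 0.107322 + 0.000074 + 0.124892 + 0.002673 + 0.000074 + 0.029722 = 0.270779
O = 0.154049 / √(0.232484 × 0.270779) = 0.154049 / 0.2509019 = 0.6140
O = 0.6140 > 0.3 → Yes.

Yes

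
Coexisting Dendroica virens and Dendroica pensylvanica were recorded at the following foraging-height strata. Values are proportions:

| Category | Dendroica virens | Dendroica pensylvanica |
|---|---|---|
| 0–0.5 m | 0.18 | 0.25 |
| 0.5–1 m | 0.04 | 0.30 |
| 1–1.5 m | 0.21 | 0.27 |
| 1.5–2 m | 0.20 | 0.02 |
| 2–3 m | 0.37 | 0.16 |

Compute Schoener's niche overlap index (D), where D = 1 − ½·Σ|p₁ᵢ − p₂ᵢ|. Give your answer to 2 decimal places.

0.61

Σ|p₁ᵢ − p₂ᵢ| = 0.07 + 0.26 + 0.06 + 0.18 + 0.21 = 0.78
D = 1 − ½ × 0.78 = 1 − 0.390 = 0.6100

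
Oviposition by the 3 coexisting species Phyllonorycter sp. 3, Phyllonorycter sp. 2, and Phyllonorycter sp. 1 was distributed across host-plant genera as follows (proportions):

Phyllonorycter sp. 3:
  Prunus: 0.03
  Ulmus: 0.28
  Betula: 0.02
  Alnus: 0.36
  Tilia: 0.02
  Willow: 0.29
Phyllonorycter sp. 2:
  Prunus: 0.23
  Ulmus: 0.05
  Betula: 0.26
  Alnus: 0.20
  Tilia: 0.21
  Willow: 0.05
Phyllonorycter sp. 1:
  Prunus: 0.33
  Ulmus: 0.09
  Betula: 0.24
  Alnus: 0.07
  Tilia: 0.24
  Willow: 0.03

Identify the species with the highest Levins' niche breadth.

Σp_3ᵢ² = 0.03² + 0.28² + 0.02² + 0.36² + 0.02² + 0.29² = 0.0009 + 0.0784 + 0.0004 + 0.1296 + 0.0004 + 0.0841 = 0.2938
B_3 = 1 / 0.2938 = 3.4037
Σp_2ᵢ² = 0.23² + 0.05² + 0.26² + 0.20² + 0.21² + 0.05² = 0.0529 + 0.0025 + 0.0676 + 0.0400 + 0.0441 + 0.0025 = 0.2096
B_2 = 1 / 0.2096 = 4.7710
Σp_1ᵢ² = 0.33² + 0.09² + 0.24² + 0.07² + 0.24² + 0.03² = 0.1089 + 0.0081 + 0.0576 + 0.0049 + 0.0576 + 0.0009 = 0.2380
B_1 = 1 / 0.2380 = 4.2017
Highest B → broadest niche (most generalist): Phyllonorycter sp. 2 (B = 4.77).

Phyllonorycter sp. 2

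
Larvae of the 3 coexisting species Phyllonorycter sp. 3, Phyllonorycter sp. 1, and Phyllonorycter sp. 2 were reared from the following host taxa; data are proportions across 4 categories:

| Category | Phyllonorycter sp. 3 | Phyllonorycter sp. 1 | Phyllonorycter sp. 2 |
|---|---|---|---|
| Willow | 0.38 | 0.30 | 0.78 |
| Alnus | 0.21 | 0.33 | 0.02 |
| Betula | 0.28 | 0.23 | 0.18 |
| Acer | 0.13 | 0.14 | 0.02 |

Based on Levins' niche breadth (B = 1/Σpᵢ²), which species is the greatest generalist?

Σp_3ᵢ² = 0.38² + 0.21² + 0.28² + 0.13² = 0.1444 + 0.0441 + 0.0784 + 0.0169 = 0.2838
B_3 = 1 / 0.2838 = 3.5236
Σp_1ᵢ² = 0.30² + 0.33² + 0.23² + 0.14² = 0.0900 + 0.1089 + 0.0529 + 0.0196 = 0.2714
B_1 = 1 / 0.2714 = 3.6846
Σp_2ᵢ² = 0.78² + 0.02² + 0.18² + 0.02² = 0.6084 + 0.0004 + 0.0324 + 0.0004 = 0.6416
B_2 = 1 / 0.6416 = 1.5586
Highest B → broadest niche (most generalist): Phyllonorycter sp. 1 (B = 3.68).

Phyllonorycter sp. 1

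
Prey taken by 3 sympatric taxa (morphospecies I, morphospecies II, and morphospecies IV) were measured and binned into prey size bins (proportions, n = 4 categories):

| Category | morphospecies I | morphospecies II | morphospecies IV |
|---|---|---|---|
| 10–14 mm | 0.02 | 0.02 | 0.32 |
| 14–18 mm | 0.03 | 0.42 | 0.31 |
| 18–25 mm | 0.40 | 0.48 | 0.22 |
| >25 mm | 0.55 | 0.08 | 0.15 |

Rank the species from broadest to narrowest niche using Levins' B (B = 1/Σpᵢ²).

Σp_Iᵢ² = 0.02² + 0.03² + 0.40² + 0.55² = 0.0004 + 0.0009 + 0.1600 + 0.3025 = 0.4638
B_I = 1 / 0.4638 = 2.1561
Σp_IIᵢ² = 0.02² + 0.42² + 0.48² + 0.08² = 0.0004 + 0.1764 + 0.2304 + 0.0064 = 0.4136
B_II = 1 / 0.4136 = 2.4178
Σp_IVᵢ² = 0.32² + 0.31² + 0.22² + 0.15² = 0.1024 + 0.0961 + 0.0484 + 0.0225 = 0.2694
B_IV = 1 / 0.2694 = 3.7120
Ranking by B (broadest → narrowest): morphospecies IV (3.71) > morphospecies II (2.42) > morphospecies I (2.16)

morphospecies IV > morphospecies II > morphospecies I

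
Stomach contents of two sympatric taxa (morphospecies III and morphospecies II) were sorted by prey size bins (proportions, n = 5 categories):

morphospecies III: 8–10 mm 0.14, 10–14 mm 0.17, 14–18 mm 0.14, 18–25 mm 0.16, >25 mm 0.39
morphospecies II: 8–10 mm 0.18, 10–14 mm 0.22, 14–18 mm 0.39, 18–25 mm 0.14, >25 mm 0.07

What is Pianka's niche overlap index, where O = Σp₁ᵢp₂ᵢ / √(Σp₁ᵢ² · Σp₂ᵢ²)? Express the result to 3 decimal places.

0.664

Σ p₁ᵢp₂ᵢ = 0.0252 + 0.0374 + 0.0546 + 0.0224 + 0.0273 = 0.1669
Σp_1ᵢ² = 0.14² + 0.17² + 0.14² + 0.16² + 0.39² = 0.0196 + 0.0289 + 0.0196 + 0.0256 + 0.1521 = 0.2458
Σp_2ᵢ² = 0.18² + 0.22² + 0.39² + 0.14² + 0.07² = 0.0324 + 0.0484 + 0.1521 + 0.0196 + 0.0049 = 0.2574
O = 0.1669 / √(0.2458 × 0.2574) = 0.1669 / 0.251533 = 0.66353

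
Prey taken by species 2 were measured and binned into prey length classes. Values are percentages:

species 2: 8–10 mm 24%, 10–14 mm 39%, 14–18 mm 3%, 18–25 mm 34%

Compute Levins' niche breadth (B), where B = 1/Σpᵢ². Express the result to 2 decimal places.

3.07

Convert percentages to proportions (divide by 100).
Σpᵢ² = 0.24² + 0.39² + 0.03² + 0.34² = 0.0576 + 0.1521 + 0.0009 + 0.1156 = 0.3262
B = 1 / 0.3262 = 3.0656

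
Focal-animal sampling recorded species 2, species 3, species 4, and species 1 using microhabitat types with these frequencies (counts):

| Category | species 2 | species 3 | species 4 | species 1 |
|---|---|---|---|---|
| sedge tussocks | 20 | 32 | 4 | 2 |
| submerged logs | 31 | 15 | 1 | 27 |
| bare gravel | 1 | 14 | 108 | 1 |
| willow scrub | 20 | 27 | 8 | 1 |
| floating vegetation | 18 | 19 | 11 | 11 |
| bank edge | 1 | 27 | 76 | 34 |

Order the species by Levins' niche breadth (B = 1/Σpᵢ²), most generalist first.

Proportions for species 2 (n=91): 20/91=0.2198, 31/91=0.3407, 1/91=0.0110, 20/91=0.2198, 18/91=0.1978, 1/91=0.0110
Proportions for species 3 (n=134): 32/134=0.2388, 15/134=0.1119, 14/134=0.1045, 27/134=0.2015, 19/134=0.1418, 27/134=0.2015
Proportions for species 4 (n=208): 4/208=0.0192, 1/208=0.0048, 108/208=0.5192, 8/208=0.0385, 11/208=0.0529, 76/208=0.3654
Proportions for species 1 (n=76): 2/76=0.0263, 27/76=0.3553, 1/76=0.0132, 1/76=0.0132, 11/76=0.1447, 34/76=0.4474
Σp_2ᵢ² = 0.2198² + 0.3407² + 0.0110² + 0.2198² + 0.1978² + 0.0110² = 0.048312 + 0.116076 + 0.000121 + 0.048312 + 0.039125 + 0.000121 = 0.252067
B_2 = 1 / 0.252067 = 3.9672
Σp_3ᵢ² = 0.2388² + 0.1119² + 0.1045² + 0.2015² + 0.1418² + 0.2015² = 0.057025 + 0.012522 + 0.010920 + 0.040602 + 0.020107 + 0.040602 = 0.181778
B_3 = 1 / 0.181778 = 5.5012
Σp_4ᵢ² = 0.0192² + 0.0048² + 0.5192² + 0.0385² + 0.0529² + 0.3654² = 0.000369 + 0.000023 + 0.269569 + 0.001482 + 0.002798 + 0.133517 = 0.407758
B_4 = 1 / 0.407758 = 2.4524
Σp_1ᵢ² = 0.0263² + 0.3553² + 0.0132² + 0.0132² + 0.1447² + 0.4474² = 0.000692 + 0.126238 + 0.000174 + 0.000174 + 0.020938 + 0.200167 = 0.348383
B_1 = 1 / 0.348383 = 2.8704
Ranking by B (broadest → narrowest): species 3 (5.50) > species 2 (3.97) > species 1 (2.87) > species 4 (2.45)

species 3 > species 2 > species 1 > species 4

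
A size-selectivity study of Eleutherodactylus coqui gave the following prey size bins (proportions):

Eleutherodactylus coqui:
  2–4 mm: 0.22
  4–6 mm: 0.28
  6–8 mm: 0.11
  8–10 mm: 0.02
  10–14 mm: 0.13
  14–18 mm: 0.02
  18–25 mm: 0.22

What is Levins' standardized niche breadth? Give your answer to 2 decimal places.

Σpᵢ² = 0.22² + 0.28² + 0.11² + 0.02² + 0.13² + 0.02² + 0.22² = 0.0484 + 0.0784 + 0.0121 + 0.0004 + 0.0169 + 0.0004 + 0.0484 = 0.2050
B = 1 / 0.2050 = 4.8780
Bₛ = (B − 1)/(n − 1) = (4.8780 − 1)/(7 − 1) = 3.8780/6 = 0.6463

0.65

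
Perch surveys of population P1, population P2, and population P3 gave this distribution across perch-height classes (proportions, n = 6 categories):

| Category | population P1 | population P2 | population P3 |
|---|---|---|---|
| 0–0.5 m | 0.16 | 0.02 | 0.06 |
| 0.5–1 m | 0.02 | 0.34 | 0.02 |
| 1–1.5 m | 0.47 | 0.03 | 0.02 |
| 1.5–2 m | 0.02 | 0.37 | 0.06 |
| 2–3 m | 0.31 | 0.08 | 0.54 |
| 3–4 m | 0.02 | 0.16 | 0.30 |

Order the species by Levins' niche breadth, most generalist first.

population P2 > population P1 > population P3

Σp_P1ᵢ² = 0.16² + 0.02² + 0.47² + 0.02² + 0.31² + 0.02² = 0.0256 + 0.0004 + 0.2209 + 0.0004 + 0.0961 + 0.0004 = 0.3438
B_P1 = 1 / 0.3438 = 2.9087
Σp_P2ᵢ² = 0.02² + 0.34² + 0.03² + 0.37² + 0.08² + 0.16² = 0.0004 + 0.1156 + 0.0009 + 0.1369 + 0.0064 + 0.0256 = 0.2858
B_P2 = 1 / 0.2858 = 3.4990
Σp_P3ᵢ² = 0.06² + 0.02² + 0.02² + 0.06² + 0.54² + 0.30² = 0.0036 + 0.0004 + 0.0004 + 0.0036 + 0.2916 + 0.0900 = 0.3896
B_P3 = 1 / 0.3896 = 2.5667
Ranking by B (broadest → narrowest): population P2 (3.50) > population P1 (2.91) > population P3 (2.57)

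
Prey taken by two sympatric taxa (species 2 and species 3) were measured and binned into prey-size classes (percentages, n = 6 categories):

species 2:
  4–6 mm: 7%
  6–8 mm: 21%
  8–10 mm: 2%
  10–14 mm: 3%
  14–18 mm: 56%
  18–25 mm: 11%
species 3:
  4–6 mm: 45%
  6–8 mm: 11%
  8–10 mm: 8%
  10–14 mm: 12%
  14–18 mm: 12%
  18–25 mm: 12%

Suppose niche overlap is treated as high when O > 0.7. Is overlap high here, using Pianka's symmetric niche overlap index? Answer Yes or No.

Convert percentages to proportions (divide by 100).
Σ p₁ᵢp₂ᵢ = 0.0315 + 0.0231 + 0.0016 + 0.0036 + 0.0672 + 0.0132 = 0.1402
Σp_1ᵢ² = 0.07² + 0.21² + 0.02² + 0.03² + 0.56² + 0.11² = 0.0049 + 0.0441 + 0.0004 + 0.0009 + 0.3136 + 0.0121 = 0.3760
Σp_2ᵢ² = 0.45² + 0.11² + 0.08² + 0.12² + 0.12² + 0.12² = 0.2025 + 0.0121 + 0.0064 + 0.0144 + 0.0144 + 0.0144 = 0.2642
O = 0.1402 / √(0.3760 × 0.2642) = 0.1402 / 0.31518 = 0.4448
O = 0.4448 < 0.7 → No.

No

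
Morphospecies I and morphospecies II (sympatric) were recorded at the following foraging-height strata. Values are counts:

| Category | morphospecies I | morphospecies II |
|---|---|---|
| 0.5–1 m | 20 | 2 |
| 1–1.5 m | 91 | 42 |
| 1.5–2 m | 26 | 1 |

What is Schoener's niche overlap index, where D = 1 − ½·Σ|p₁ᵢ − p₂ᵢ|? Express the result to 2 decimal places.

0.73

Proportions for morphospecies I (n=137): 20/137=0.1460, 91/137=0.6642, 26/137=0.1898
Proportions for morphospecies II (n=45): 2/45=0.0444, 42/45=0.9333, 1/45=0.0222
Σ|p₁ᵢ − p₂ᵢ| = 0.1016 + 0.2691 + 0.1676 = 0.5383
D = 1 − ½ × 0.5383 = 1 − 0.26915 = 0.73085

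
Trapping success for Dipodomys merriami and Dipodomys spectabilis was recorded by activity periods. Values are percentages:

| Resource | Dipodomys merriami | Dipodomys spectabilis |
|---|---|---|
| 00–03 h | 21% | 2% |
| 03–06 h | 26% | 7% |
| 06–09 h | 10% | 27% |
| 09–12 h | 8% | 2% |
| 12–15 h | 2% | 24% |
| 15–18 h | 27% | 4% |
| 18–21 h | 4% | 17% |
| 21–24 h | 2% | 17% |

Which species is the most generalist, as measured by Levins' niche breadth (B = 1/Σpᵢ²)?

Dipodomys spectabilis

Convert percentages to proportions (divide by 100).
Σp_merrᵢ² = 0.21² + 0.26² + 0.10² + 0.08² + 0.02² + 0.27² + 0.04² + 0.02² = 0.0441 + 0.0676 + 0.0100 + 0.0064 + 0.0004 + 0.0729 + 0.0016 + 0.0004 = 0.2034
B_merr = 1 / 0.2034 = 4.9164
Σp_specᵢ² = 0.02² + 0.07² + 0.27² + 0.02² + 0.24² + 0.04² + 0.17² + 0.17² = 0.0004 + 0.0049 + 0.0729 + 0.0004 + 0.0576 + 0.0016 + 0.0289 + 0.0289 = 0.1956
B_spec = 1 / 0.1956 = 5.1125
Highest B → broadest niche (most generalist): Dipodomys spectabilis (B = 5.11).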